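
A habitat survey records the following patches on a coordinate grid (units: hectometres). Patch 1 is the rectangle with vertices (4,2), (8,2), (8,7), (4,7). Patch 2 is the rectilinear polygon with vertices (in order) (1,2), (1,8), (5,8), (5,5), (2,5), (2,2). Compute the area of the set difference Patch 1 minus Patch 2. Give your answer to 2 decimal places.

|Patch 1| = 20, |Patch 1∩Patch 2| = 2.
|Patch 1 ∖ Patch 2| = |Patch 1| − |Patch 1∩Patch 2| = 20 − 2 = 18.00.

18.00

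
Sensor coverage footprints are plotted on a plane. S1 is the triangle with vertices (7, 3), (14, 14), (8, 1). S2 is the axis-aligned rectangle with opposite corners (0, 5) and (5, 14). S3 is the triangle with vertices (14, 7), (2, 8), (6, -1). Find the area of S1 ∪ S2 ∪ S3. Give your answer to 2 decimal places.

By inclusion–exclusion:
Individual areas: |S1| = 12.5, |S2| = 45, |S3| = 52.
|S1∩S2| = 0.
|S1∩S3| = 8.5831.
|S2∩S3| = 6.625.
|S1∩S2∩S3| = 0.
|S1 ∪ S2 ∪ S3| = 109.5 − 15.2081 + 0 = 94.29.

94.29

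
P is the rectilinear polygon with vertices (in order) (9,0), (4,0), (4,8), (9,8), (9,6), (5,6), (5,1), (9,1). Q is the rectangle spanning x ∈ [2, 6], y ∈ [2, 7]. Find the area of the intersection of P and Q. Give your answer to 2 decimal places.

6.00

The intersection is the polygon with vertices (4,7), (6,7), (6,6), (5,6), (5,2), (4,2).
By the shoelace formula its area is 6.00.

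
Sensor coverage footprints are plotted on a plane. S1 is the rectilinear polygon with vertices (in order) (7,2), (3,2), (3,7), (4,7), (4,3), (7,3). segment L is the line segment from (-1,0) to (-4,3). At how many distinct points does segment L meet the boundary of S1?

The segment lies entirely outside S1 and never meets its boundary.

0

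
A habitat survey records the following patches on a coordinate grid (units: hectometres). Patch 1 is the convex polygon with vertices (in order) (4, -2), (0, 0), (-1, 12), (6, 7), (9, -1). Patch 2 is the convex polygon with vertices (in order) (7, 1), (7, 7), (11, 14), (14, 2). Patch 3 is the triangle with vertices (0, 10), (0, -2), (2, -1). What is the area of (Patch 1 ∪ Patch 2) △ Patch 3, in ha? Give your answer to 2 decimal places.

|Patch 1 ∪ Patch 2| = 134.5226.
|(Patch 1 ∪ Patch 2) ∩ Patch 3| = 10.
|(Patch 1 ∪ Patch 2) △ Patch 3| = 134.5226 + 12 − 20 = 126.52.

126.52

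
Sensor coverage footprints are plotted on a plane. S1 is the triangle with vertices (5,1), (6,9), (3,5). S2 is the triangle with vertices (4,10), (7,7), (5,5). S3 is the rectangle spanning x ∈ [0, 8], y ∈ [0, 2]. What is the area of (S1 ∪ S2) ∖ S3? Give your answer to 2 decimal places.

|S1 ∪ S2| = 13.4069.
|(S1 ∪ S2) ∩ S3| = 0.3125.
|(S1 ∪ S2) ∖ S3| = 13.4069 − 0.3125 = 13.09.

13.09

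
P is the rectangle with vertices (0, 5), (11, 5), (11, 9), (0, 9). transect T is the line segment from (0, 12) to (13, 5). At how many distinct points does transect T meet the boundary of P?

The segment meets the boundary at (11,6.077), (5.571,9).

2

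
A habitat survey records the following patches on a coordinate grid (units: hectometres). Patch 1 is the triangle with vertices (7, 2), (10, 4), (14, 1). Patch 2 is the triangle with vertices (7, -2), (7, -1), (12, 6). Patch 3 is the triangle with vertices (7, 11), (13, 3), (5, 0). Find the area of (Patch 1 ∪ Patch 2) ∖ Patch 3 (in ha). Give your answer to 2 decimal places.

|Patch 1 ∪ Patch 2| = 10.416.
|(Patch 1 ∪ Patch 2) ∩ Patch 3| = 5.8493.
|(Patch 1 ∪ Patch 2) ∖ Patch 3| = 10.416 − 5.8493 = 4.57.

4.57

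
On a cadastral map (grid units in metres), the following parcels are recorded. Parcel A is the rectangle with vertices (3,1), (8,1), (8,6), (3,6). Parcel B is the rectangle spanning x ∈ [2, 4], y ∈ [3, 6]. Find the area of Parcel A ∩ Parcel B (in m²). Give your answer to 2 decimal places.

3.00

|Parcel A∩Parcel B|: x∈[3,4], y∈[3,6] → 1·3 = 3.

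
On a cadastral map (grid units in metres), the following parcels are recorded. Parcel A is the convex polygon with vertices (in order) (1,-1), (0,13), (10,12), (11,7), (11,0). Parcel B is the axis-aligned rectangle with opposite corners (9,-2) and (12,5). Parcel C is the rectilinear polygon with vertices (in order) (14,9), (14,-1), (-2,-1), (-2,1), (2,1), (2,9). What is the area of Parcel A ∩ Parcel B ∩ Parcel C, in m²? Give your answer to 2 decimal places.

The intersection is the polygon with vertices (9,-0.2), (9,5), (11,5), (11,0).
By the shoelace formula its area is 10.20.

10.20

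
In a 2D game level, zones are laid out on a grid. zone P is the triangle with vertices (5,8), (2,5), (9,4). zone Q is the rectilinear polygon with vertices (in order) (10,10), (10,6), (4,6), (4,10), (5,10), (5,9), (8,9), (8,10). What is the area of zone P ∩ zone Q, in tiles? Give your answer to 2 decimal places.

The intersection is the polygon with vertices (5,8), (7,6), (4,6), (4,7).
By the shoelace formula its area is 3.50.

3.50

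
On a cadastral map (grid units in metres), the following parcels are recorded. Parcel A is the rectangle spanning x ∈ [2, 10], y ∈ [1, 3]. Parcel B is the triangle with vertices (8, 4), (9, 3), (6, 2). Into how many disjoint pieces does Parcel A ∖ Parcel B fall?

Parcel A ∖ Parcel B is a single connected region.

1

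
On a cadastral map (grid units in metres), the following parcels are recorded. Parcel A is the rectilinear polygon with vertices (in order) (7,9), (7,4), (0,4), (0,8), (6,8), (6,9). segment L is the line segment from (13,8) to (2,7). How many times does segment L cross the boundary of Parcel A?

1

The segment meets the boundary at (7,7.455).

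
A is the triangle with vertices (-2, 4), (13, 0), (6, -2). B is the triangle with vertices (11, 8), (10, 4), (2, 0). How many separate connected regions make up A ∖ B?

2

A ∖ B splits into 2 disjoint pieces (area 7.2847, area 19.9217).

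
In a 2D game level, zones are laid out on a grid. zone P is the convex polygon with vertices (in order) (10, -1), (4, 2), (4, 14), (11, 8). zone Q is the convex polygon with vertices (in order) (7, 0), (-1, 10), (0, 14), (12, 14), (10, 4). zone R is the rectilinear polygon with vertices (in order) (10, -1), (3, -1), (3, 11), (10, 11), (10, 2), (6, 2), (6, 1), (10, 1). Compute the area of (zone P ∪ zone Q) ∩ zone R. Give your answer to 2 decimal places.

|zone P ∪ zone Q| = 127.7745.
|(zone P ∪ zone Q) ∩ zone R| = 65.86.

65.86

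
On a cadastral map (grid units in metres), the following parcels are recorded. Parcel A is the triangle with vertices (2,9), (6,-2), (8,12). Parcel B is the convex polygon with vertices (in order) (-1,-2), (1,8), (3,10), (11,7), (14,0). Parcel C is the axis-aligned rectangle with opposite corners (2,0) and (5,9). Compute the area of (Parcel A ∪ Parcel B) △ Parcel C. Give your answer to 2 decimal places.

|Parcel A ∪ Parcel B| = 125.2768.
|(Parcel A ∪ Parcel B) ∩ Parcel C| = 27.
|(Parcel A ∪ Parcel B) △ Parcel C| = 125.2768 + 27 − 54 = 98.28.

98.28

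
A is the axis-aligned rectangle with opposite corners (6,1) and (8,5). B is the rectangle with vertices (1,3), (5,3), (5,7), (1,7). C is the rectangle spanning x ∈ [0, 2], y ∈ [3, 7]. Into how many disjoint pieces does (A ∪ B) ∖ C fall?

2

(A ∪ B) ∖ C splits into 2 disjoint pieces (area 8, area 12).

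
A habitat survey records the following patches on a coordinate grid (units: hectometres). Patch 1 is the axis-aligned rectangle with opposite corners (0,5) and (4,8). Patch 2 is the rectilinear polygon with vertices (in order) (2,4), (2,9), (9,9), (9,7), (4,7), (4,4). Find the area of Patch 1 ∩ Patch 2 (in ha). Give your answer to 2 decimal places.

The intersection is the polygon with vertices (4,5), (2,5), (2,8), (4,8), (4,7).
By the shoelace formula its area is 6.00.

6.00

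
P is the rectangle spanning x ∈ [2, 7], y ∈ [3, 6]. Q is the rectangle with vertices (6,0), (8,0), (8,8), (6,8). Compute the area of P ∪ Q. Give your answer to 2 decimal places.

28.00

By inclusion–exclusion:
Individual areas: |P| = 15, |Q| = 16.
|P∩Q|: x∈[6,7], y∈[3,6] → 1·3 = 3.
|P ∪ Q| = 31 − 3 = 28.00.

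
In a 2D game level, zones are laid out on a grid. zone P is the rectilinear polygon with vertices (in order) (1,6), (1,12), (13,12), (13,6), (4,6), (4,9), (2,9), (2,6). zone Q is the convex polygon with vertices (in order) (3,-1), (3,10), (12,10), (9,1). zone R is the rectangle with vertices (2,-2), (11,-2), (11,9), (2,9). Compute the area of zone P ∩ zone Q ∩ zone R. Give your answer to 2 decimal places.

20.83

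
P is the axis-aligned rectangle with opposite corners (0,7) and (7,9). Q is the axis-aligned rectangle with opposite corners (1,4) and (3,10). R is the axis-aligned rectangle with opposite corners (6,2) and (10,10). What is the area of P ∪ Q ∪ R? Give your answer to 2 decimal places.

By inclusion–exclusion:
Individual areas: |P| = 14, |Q| = 12, |R| = 32.
|P∩Q|: x∈[1,3], y∈[7,9] → 2·2 = 4.
|P∩R|: x∈[6,7], y∈[7,9] → 1·2 = 2.
|Q∩R| = 0 (no overlap).
|P∩Q∩R| = 0.
|P ∪ Q ∪ R| = 58 − 6 + 0 = 52.00.

52.00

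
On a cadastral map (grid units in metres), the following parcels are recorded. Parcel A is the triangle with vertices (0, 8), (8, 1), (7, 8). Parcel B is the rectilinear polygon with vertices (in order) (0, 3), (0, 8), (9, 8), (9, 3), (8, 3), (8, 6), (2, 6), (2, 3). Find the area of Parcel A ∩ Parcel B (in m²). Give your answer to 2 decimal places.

The intersection is the polygon with vertices (0,8), (7,8), (7.286,6), (2.286,6).
By the shoelace formula its area is 12.00.

12.00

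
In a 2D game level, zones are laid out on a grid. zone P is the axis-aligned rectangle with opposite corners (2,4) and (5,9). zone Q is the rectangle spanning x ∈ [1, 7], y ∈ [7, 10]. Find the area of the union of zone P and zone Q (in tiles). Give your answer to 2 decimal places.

By inclusion–exclusion:
Individual areas: |zone P| = 15, |zone Q| = 18.
|zone P∩zone Q|: x∈[2,5], y∈[7,9] → 3·2 = 6.
|zone P ∪ zone Q| = 33 − 6 = 27.00.

27.00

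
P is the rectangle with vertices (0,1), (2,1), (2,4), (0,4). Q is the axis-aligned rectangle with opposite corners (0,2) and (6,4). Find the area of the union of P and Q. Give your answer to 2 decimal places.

By inclusion–exclusion:
Individual areas: |P| = 6, |Q| = 12.
|P∩Q|: x∈[0,2], y∈[2,4] → 2·2 = 4.
|P ∪ Q| = 18 − 4 = 14.00.

14.00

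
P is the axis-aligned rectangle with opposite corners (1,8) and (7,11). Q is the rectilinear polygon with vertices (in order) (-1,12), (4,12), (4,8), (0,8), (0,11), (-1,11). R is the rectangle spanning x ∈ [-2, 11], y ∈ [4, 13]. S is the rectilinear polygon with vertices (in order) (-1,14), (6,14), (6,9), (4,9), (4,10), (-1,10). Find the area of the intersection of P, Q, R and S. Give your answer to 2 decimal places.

3.00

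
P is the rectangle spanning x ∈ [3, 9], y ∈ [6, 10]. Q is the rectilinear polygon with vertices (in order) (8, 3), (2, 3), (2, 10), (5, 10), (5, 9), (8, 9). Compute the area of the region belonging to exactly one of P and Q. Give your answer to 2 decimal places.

|P| = 24, |Q| = 39, |P∩Q| = 17.
|P △ Q| = |P| + |Q| − 2·|P∩Q| = 24 + 39 − 34 = 29.00.

29.00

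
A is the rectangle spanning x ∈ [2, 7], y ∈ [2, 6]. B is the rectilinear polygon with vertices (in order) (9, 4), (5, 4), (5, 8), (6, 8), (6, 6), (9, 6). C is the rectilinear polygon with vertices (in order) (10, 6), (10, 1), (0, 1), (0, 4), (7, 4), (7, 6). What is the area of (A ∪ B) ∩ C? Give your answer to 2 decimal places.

|A ∪ B| = 26.
|(A ∪ B) ∩ C| = 14.00.

14.00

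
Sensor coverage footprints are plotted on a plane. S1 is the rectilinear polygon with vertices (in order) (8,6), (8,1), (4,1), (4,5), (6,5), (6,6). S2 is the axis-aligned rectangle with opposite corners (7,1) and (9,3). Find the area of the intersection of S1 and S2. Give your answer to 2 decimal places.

The intersection is the polygon with vertices (8,1), (7,1), (7,3), (8,3).
By the shoelace formula its area is 2.00.

2.00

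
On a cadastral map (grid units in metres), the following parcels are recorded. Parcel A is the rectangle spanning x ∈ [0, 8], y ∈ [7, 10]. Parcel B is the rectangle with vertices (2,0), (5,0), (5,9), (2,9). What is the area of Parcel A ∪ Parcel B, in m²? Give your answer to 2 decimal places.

45.00

By inclusion–exclusion:
Individual areas: |Parcel A| = 24, |Parcel B| = 27.
|Parcel A∩Parcel B|: x∈[2,5], y∈[7,9] → 3·2 = 6.
|Parcel A ∪ Parcel B| = 51 − 6 = 45.00.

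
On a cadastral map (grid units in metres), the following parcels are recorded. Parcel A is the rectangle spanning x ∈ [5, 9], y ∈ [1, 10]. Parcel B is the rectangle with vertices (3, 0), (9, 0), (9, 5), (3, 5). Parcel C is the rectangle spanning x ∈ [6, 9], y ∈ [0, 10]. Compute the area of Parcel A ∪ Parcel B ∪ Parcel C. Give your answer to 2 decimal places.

50.00

By inclusion–exclusion:
Individual areas: |Parcel A| = 36, |Parcel B| = 30, |Parcel C| = 30.
|Parcel A∩Parcel B|: x∈[5,9], y∈[1,5] → 4·4 = 16.
|Parcel A∩Parcel C|: x∈[6,9], y∈[1,10] → 3·9 = 27.
|Parcel B∩Parcel C|: x∈[6,9], y∈[0,5] → 3·5 = 15.
|Parcel A∩Parcel B∩Parcel C| = 12.
|Parcel A ∪ Parcel B ∪ Parcel C| = 96 − 58 + 12 = 50.00.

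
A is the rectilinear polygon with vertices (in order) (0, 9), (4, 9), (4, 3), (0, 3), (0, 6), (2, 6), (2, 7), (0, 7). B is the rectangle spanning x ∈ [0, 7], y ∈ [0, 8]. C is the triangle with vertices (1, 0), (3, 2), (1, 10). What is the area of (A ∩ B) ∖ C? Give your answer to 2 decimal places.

|A ∩ B| = 18.
|(A ∩ B) ∩ C| = 4.75.
|(A ∩ B) ∖ C| = 18 − 4.75 = 13.25.

13.25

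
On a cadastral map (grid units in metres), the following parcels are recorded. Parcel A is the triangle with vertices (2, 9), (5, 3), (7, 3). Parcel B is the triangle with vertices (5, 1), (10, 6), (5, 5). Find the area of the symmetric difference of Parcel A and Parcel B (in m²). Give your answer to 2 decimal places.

11.31

|Parcel A| = 6, |Parcel B| = 10, |Parcel A∩Parcel B| = 2.3429.
|Parcel A △ Parcel B| = |Parcel A| + |Parcel B| − 2·|Parcel A∩Parcel B| = 6 + 10 − 4.6857 = 11.31.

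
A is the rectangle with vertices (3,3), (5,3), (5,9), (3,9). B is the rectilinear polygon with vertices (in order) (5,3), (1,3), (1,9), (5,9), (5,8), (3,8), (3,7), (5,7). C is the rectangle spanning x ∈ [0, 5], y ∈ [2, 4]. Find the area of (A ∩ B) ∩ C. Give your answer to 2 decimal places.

2.00

The region (A ∩ B) ∩ C is the polygon with vertices (3,4), (5,4), (5,3), (3,3).
By the shoelace formula its area is 2.00.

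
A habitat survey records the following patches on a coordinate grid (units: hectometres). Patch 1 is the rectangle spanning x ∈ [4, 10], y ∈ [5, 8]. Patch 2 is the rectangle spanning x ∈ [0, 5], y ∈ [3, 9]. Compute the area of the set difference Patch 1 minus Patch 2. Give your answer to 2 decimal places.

|Patch 1∩Patch 2|: x∈[4,5], y∈[5,8] → 1·3 = 3.
|Patch 1| = 18.
|Patch 1 ∖ Patch 2| = |Patch 1| − |Patch 1∩Patch 2| = 18 − 3 = 15.00.

15.00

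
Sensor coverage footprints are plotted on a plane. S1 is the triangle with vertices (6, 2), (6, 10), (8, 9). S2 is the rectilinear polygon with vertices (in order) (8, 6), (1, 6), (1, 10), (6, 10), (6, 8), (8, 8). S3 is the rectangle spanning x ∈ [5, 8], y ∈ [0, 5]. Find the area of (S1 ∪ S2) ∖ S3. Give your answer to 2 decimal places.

27.86

|S1 ∪ S2| = 29.1429.
|(S1 ∪ S2) ∩ S3| = 1.2857.
|(S1 ∪ S2) ∖ S3| = 29.1429 − 1.2857 = 27.86.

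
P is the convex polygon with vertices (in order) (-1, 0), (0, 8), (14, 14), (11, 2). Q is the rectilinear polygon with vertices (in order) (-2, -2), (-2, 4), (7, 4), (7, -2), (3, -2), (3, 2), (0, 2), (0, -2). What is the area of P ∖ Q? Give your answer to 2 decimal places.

|P| = 122, |P∩Q| = 20.9167.
|P ∖ Q| = |P| − |P∩Q| = 122 − 20.9167 = 101.08.

101.08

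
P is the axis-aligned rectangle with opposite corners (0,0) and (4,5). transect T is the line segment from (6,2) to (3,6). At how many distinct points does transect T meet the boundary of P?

2

The segment meets the boundary at (3.75,5), (4,4.667).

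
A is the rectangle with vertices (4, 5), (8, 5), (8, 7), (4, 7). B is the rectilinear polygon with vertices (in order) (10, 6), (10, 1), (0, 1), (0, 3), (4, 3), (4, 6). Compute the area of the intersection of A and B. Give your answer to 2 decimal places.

4.00

The intersection is the polygon with vertices (8,5), (4,5), (4,6), (8,6).
By the shoelace formula its area is 4.00.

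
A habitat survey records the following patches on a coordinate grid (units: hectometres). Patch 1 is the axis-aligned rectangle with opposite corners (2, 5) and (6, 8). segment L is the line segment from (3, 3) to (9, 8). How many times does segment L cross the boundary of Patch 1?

The segment meets the boundary at (6,5.5), (5.4,5).

2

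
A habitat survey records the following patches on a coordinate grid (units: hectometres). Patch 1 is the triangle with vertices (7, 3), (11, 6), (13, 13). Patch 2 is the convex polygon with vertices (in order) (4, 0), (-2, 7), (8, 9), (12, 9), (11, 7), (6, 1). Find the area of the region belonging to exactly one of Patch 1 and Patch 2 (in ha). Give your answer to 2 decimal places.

|Patch 1| = 11, |Patch 2| = 66, |Patch 1∩Patch 2| = 7.0413.
|Patch 1 △ Patch 2| = |Patch 1| + |Patch 2| − 2·|Patch 1∩Patch 2| = 11 + 66 − 14.0825 = 62.92.

62.92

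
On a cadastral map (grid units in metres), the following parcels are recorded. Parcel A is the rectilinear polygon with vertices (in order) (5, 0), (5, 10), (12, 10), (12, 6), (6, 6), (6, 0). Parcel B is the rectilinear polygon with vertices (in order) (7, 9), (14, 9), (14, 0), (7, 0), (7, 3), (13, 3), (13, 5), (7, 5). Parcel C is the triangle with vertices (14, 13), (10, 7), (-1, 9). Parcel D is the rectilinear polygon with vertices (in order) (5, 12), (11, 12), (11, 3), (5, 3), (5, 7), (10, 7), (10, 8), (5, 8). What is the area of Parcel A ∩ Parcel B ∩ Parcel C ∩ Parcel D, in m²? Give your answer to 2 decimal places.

The intersection is the polygon with vertices (11,9), (11,8.5), (10,7), (10,8), (7,8), (7,9).
By the shoelace formula its area is 4.25.

4.25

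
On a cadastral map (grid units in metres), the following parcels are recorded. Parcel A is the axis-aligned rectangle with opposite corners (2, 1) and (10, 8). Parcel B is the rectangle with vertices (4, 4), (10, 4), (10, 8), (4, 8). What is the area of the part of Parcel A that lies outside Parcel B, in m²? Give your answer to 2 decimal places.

32.00

|Parcel A∩Parcel B|: x∈[4,10], y∈[4,8] → 6·4 = 24.
|Parcel A| = 56.
|Parcel A ∖ Parcel B| = |Parcel A| − |Parcel A∩Parcel B| = 56 − 24 = 32.00.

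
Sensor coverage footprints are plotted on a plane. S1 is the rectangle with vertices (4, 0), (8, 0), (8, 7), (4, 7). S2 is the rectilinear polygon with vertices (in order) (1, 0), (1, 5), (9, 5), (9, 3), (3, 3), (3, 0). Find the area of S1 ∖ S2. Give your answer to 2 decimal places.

20.00

|S1| = 28, |S1∩S2| = 8.
|S1 ∖ S2| = |S1| − |S1∩S2| = 28 − 8 = 20.00.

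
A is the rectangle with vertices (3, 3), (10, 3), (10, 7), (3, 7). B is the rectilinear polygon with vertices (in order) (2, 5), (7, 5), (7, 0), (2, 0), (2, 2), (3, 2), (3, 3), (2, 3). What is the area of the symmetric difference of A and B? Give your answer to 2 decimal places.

|A| = 28, |B| = 24, |A∩B| = 8.
|A △ B| = |A| + |B| − 2·|A∩B| = 28 + 24 − 16 = 36.00.

36.00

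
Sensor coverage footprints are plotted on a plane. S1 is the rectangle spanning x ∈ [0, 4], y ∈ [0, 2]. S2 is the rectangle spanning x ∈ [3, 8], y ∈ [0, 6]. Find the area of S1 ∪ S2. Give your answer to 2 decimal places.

By inclusion–exclusion:
Individual areas: |S1| = 8, |S2| = 30.
|S1∩S2|: x∈[3,4], y∈[0,2] → 1·2 = 2.
|S1 ∪ S2| = 38 − 2 = 36.00.

36.00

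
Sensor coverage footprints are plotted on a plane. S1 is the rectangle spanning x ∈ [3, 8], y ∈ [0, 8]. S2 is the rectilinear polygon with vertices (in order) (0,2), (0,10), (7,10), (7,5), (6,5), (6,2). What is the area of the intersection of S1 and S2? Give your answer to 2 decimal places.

The intersection is the polygon with vertices (3,8), (7,8), (7,5), (6,5), (6,2), (3,2).
By the shoelace formula its area is 21.00.

21.00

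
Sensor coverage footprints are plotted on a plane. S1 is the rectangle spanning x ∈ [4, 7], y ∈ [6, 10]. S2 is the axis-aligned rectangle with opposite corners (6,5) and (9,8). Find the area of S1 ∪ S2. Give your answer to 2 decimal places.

19.00

By inclusion–exclusion:
Individual areas: |S1| = 12, |S2| = 9.
|S1∩S2|: x∈[6,7], y∈[6,8] → 1·2 = 2.
|S1 ∪ S2| = 21 − 2 = 19.00.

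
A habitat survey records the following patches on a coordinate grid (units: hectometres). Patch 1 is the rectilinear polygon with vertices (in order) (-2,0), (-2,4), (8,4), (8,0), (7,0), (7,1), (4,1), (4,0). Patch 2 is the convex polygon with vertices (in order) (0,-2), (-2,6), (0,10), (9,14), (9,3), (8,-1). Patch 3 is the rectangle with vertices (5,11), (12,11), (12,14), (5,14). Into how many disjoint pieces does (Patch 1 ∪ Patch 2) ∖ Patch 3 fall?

(Patch 1 ∪ Patch 2) ∖ Patch 3 is a single connected region.

1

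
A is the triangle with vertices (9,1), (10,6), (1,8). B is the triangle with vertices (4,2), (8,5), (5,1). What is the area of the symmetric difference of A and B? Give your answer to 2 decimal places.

|A| = 23.5, |B| = 3.5, |A∩B| = 0.7937.
|A △ B| = |A| + |B| − 2·|A∩B| = 23.5 + 3.5 − 1.5874 = 25.41.

25.41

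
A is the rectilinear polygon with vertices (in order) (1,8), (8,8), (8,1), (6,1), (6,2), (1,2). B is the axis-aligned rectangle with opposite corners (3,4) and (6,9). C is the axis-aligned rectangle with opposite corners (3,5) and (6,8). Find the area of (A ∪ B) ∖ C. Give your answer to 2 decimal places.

|A ∪ B| = 47.
|(A ∪ B) ∩ C| = 9.
|(A ∪ B) ∖ C| = 47 − 9 = 38.00.

38.00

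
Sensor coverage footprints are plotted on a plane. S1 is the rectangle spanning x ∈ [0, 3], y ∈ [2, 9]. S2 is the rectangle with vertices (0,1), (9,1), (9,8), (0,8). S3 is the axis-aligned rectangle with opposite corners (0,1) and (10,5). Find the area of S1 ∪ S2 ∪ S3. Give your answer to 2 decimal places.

70.00

By inclusion–exclusion:
Individual areas: |S1| = 21, |S2| = 63, |S3| = 40.
|S1∩S2|: x∈[0,3], y∈[2,8] → 3·6 = 18.
|S1∩S3|: x∈[0,3], y∈[2,5] → 3·3 = 9.
|S2∩S3|: x∈[0,9], y∈[1,5] → 9·4 = 36.
|S1∩S2∩S3| = 9.
|S1 ∪ S2 ∪ S3| = 124 − 63 + 9 = 70.00.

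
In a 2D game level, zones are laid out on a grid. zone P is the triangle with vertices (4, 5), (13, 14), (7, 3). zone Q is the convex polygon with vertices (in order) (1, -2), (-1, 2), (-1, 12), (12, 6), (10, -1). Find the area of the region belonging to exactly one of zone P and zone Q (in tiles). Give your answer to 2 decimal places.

120.79

|zone P| = 22.5, |zone Q| = 125.5, |zone P∩zone Q| = 13.6056.
|zone P △ zone Q| = |zone P| + |zone Q| − 2·|zone P∩zone Q| = 22.5 + 125.5 − 27.2111 = 120.79.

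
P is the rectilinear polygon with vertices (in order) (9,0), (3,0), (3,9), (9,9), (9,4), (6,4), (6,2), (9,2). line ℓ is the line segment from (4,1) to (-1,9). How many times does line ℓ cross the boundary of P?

1

The segment meets the boundary at (3,2.6).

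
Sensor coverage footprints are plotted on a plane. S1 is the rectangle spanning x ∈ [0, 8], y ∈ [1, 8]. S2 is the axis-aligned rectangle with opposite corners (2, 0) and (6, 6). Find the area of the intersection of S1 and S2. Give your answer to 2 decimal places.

20.00

|S1∩S2|: x∈[2,6], y∈[1,6] → 4·5 = 20.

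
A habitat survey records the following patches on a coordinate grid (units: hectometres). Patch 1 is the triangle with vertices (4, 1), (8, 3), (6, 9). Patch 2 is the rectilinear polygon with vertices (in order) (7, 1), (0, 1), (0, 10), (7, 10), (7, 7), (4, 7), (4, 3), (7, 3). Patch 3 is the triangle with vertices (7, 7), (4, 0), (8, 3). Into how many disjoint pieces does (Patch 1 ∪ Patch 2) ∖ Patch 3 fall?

2

(Patch 1 ∪ Patch 2) ∖ Patch 3 splits into 2 disjoint pieces (area 1.0417, area 51.2128).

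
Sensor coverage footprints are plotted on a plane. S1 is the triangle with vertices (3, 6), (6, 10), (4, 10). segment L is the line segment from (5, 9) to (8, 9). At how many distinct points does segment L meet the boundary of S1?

The segment meets the boundary at (5.25,9).

1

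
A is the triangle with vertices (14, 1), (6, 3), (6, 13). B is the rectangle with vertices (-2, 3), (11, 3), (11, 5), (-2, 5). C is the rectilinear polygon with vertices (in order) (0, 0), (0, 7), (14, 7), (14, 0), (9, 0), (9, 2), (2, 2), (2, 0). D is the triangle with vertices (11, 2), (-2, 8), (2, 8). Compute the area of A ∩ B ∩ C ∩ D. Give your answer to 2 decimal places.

2.15

The intersection is the polygon with vertices (8.833,3), (6,4.308), (6,5), (6.5,5), (9.5,3).
By the shoelace formula its area is 2.15.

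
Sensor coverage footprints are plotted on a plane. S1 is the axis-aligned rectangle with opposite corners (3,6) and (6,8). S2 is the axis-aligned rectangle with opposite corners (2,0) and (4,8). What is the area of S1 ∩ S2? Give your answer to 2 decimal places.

2.00

|S1∩S2|: x∈[3,4], y∈[6,8] → 1·2 = 2.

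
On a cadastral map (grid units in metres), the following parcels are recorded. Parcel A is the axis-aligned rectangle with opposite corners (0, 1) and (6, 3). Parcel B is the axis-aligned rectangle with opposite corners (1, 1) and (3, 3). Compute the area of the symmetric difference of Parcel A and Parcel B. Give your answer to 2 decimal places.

|Parcel A∩Parcel B|: x∈[1,3], y∈[1,3] → 2·2 = 4.
|Parcel A △ Parcel B| = |Parcel A| + |Parcel B| − 2·|Parcel A∩Parcel B| = 12 + 4 − 8 = 8.00.

8.00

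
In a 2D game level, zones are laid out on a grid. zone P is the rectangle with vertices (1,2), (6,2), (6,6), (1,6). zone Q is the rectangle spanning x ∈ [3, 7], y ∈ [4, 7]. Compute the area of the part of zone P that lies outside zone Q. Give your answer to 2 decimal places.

14.00

|zone P∩zone Q|: x∈[3,6], y∈[4,6] → 3·2 = 6.
|zone P| = 20.
|zone P ∖ zone Q| = |zone P| − |zone P∩zone Q| = 20 − 6 = 14.00.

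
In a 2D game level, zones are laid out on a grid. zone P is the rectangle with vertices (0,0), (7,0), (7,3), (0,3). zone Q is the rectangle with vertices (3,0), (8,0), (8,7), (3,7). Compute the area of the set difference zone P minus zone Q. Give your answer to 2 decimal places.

|zone P∩zone Q|: x∈[3,7], y∈[0,3] → 4·3 = 12.
|zone P| = 21.
|zone P ∖ zone Q| = |zone P| − |zone P∩zone Q| = 21 − 12 = 9.00.

9.00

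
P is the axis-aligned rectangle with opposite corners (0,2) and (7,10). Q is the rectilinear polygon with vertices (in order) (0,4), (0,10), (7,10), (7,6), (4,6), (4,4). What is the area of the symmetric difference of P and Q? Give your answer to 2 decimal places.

|P| = 56, |Q| = 36, |P∩Q| = 36.
|P △ Q| = |P| + |Q| − 2·|P∩Q| = 56 + 36 − 72 = 20.00.

20.00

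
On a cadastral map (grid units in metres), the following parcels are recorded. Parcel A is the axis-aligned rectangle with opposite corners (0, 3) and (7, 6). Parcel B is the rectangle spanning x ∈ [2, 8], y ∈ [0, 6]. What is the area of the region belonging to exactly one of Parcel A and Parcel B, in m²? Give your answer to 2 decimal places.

|Parcel A∩Parcel B|: x∈[2,7], y∈[3,6] → 5·3 = 15.
|Parcel A △ Parcel B| = |Parcel A| + |Parcel B| − 2·|Parcel A∩Parcel B| = 21 + 36 − 30 = 27.00.

27.00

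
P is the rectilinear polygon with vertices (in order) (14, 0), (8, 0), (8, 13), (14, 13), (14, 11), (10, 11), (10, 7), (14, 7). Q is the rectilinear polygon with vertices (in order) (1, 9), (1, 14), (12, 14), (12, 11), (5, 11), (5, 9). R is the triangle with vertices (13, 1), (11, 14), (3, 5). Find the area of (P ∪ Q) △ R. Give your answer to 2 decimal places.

|P ∪ Q| = 95.
|(P ∪ Q) ∩ R| = 34.8606.
|(P ∪ Q) △ R| = 95 + 61 − 69.7212 = 86.28.

86.28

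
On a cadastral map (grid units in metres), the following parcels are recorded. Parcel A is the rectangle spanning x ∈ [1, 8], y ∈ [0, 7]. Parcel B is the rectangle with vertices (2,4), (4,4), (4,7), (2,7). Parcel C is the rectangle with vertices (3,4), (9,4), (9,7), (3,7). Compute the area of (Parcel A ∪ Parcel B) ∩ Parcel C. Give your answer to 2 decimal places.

15.00

The region (Parcel A ∪ Parcel B) ∩ Parcel C is the polygon with vertices (8,4), (3,4), (3,7), (4,7), (8,7).
By the shoelace formula its area is 15.00.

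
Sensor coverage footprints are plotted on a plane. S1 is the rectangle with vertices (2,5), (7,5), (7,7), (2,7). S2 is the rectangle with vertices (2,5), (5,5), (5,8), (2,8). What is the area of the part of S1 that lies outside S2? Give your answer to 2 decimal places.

4.00

|S1∩S2|: x∈[2,5], y∈[5,7] → 3·2 = 6.
|S1| = 10.
|S1 ∖ S2| = |S1| − |S1∩S2| = 10 − 6 = 4.00.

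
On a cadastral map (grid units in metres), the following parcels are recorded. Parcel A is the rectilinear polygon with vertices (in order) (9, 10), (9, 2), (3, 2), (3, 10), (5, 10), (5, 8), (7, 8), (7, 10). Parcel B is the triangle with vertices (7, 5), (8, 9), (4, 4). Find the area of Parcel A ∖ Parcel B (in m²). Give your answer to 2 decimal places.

|Parcel A| = 44, |Parcel A∩Parcel B| = 5.5.
|Parcel A ∖ Parcel B| = |Parcel A| − |Parcel A∩Parcel B| = 44 − 5.5 = 38.50.

38.50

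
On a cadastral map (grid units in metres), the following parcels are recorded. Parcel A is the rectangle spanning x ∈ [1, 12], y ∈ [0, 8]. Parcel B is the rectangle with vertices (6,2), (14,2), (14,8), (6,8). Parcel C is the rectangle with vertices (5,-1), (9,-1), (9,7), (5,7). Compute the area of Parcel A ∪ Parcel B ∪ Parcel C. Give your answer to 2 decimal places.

By inclusion–exclusion:
Individual areas: |Parcel A| = 88, |Parcel B| = 48, |Parcel C| = 32.
|Parcel A∩Parcel B|: x∈[6,12], y∈[2,8] → 6·6 = 36.
|Parcel A∩Parcel C|: x∈[5,9], y∈[0,7] → 4·7 = 28.
|Parcel B∩Parcel C|: x∈[6,9], y∈[2,7] → 3·5 = 15.
|Parcel A∩Parcel B∩Parcel C| = 15.
|Parcel A ∪ Parcel B ∪ Parcel C| = 168 − 79 + 15 = 104.00.

104.00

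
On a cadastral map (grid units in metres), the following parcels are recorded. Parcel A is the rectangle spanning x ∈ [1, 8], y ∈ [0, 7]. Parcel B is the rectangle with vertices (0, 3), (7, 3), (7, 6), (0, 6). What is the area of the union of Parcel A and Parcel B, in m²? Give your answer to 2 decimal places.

52.00

By inclusion–exclusion:
Individual areas: |Parcel A| = 49, |Parcel B| = 21.
|Parcel A∩Parcel B|: x∈[1,7], y∈[3,6] → 6·3 = 18.
|Parcel A ∪ Parcel B| = 70 − 18 = 52.00.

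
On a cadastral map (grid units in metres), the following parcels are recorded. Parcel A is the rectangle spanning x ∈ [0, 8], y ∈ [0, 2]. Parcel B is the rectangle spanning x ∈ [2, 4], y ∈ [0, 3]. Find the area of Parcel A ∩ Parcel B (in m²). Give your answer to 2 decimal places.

|Parcel A∩Parcel B|: x∈[2,4], y∈[0,2] → 2·2 = 4.

4.00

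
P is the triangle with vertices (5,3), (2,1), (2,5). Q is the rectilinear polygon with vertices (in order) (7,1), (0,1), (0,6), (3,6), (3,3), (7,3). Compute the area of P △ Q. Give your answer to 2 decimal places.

19.67

|P| = 6, |Q| = 23, |P∩Q| = 4.6667.
|P △ Q| = |P| + |Q| − 2·|P∩Q| = 6 + 23 − 9.3333 = 19.67.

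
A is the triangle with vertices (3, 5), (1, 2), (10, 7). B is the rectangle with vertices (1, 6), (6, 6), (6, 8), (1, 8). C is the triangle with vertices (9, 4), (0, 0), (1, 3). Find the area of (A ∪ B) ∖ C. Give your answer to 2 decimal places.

17.70

|A ∪ B| = 18.5.
|(A ∪ B) ∩ C| = 0.7977.
|(A ∪ B) ∖ C| = 18.5 − 0.7977 = 17.70.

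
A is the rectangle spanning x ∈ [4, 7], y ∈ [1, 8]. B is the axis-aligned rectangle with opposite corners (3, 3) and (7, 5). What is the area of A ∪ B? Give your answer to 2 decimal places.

23.00

By inclusion–exclusion:
Individual areas: |A| = 21, |B| = 8.
|A∩B|: x∈[4,7], y∈[3,5] → 3·2 = 6.
|A ∪ B| = 29 − 6 = 23.00.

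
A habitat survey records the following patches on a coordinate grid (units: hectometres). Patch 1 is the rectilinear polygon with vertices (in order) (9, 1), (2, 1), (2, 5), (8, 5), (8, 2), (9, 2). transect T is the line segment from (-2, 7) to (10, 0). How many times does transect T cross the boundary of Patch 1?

The segment meets the boundary at (8.286,1), (2,4.667).

2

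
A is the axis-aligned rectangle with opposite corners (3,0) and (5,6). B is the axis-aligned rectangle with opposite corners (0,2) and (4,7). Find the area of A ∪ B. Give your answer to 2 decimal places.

By inclusion–exclusion:
Individual areas: |A| = 12, |B| = 20.
|A∩B|: x∈[3,4], y∈[2,6] → 1·4 = 4.
|A ∪ B| = 32 − 4 = 28.00.

28.00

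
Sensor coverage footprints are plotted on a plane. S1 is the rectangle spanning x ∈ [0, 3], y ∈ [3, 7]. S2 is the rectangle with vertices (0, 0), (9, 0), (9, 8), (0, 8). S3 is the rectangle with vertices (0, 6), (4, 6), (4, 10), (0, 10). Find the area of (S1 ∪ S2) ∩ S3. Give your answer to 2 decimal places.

The region (S1 ∪ S2) ∩ S3 is the polygon with vertices (0,8), (4,8), (4,6), (0,6), (0,7).
By the shoelace formula its area is 8.00.

8.00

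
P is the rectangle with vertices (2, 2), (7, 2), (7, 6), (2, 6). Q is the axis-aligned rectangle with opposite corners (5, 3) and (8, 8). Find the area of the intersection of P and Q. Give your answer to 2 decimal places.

6.00

|P∩Q|: x∈[5,7], y∈[3,6] → 2·3 = 6.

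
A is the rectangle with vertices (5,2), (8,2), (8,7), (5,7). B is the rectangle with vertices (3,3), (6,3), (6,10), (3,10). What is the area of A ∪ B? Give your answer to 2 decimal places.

32.00

By inclusion–exclusion:
Individual areas: |A| = 15, |B| = 21.
|A∩B|: x∈[5,6], y∈[3,7] → 1·4 = 4.
|A ∪ B| = 36 − 4 = 32.00.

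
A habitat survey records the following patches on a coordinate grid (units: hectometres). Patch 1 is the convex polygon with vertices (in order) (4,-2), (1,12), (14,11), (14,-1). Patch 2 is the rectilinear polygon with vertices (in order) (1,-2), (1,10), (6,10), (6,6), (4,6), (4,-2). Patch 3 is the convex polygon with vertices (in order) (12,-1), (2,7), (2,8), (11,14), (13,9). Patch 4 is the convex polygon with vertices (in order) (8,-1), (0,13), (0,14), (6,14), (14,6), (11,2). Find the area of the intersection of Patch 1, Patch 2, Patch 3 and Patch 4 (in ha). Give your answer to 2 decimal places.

The intersection is the polygon with vertices (6,6), (4,6), (2.621,8.414), (5,10), (6,10).
By the shoelace formula its area is 9.97.

9.97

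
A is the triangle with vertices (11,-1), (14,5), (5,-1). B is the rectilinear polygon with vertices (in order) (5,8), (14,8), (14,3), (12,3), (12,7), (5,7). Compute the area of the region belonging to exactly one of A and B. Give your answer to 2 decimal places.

31.67

|A| = 18, |B| = 17, |A∩B| = 1.6667.
|A △ B| = |A| + |B| − 2·|A∩B| = 18 + 17 − 3.3333 = 31.67.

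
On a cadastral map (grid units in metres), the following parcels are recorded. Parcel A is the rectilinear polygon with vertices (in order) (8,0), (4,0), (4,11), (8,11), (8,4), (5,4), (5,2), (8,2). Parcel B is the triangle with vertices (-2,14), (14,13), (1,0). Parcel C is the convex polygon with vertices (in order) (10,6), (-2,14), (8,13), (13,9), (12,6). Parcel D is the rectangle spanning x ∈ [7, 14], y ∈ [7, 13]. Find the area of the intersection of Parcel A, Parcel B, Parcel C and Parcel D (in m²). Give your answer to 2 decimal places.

3.33

The intersection is the polygon with vertices (8,7.333), (7,8), (7,11), (8,11).
By the shoelace formula its area is 3.33.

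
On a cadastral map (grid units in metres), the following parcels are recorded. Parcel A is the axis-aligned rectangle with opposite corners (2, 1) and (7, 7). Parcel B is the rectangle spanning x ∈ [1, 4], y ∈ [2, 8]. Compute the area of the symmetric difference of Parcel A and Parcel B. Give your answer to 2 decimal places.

|Parcel A∩Parcel B|: x∈[2,4], y∈[2,7] → 2·5 = 10.
|Parcel A △ Parcel B| = |Parcel A| + |Parcel B| − 2·|Parcel A∩Parcel B| = 30 + 18 − 20 = 28.00.

28.00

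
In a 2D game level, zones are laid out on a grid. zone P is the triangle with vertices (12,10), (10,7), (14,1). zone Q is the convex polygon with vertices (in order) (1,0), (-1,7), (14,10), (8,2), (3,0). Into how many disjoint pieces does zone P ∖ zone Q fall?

2

zone P ∖ zone Q splits into 2 disjoint pieces (area 0.0786, area 7.3513).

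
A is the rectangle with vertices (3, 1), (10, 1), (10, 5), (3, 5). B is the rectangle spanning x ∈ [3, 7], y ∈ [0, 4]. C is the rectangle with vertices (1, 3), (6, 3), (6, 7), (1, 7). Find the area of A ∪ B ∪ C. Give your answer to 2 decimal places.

By inclusion–exclusion:
Individual areas: |A| = 28, |B| = 16, |C| = 20.
|A∩B|: x∈[3,7], y∈[1,4] → 4·3 = 12.
|A∩C|: x∈[3,6], y∈[3,5] → 3·2 = 6.
|B∩C|: x∈[3,6], y∈[3,4] → 3·1 = 3.
|A∩B∩C| = 3.
|A ∪ B ∪ C| = 64 − 21 + 3 = 46.00.

46.00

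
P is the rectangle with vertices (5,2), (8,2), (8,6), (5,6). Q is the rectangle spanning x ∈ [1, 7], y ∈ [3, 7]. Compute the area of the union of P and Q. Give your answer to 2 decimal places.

By inclusion–exclusion:
Individual areas: |P| = 12, |Q| = 24.
|P∩Q|: x∈[5,7], y∈[3,6] → 2·3 = 6.
|P ∪ Q| = 36 − 6 = 30.00.

30.00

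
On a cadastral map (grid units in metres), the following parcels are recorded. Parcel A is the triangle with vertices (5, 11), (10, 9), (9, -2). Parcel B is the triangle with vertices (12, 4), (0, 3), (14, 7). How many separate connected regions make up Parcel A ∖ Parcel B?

Parcel A ∖ Parcel B splits into 2 disjoint pieces (area 17.718, area 6.4737).

2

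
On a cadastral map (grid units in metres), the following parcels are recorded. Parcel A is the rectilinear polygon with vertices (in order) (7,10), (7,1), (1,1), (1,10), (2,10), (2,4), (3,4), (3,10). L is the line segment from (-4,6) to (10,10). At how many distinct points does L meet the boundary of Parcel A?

The segment meets the boundary at (7,9.143), (3,8), (2,7.714), (1,7.429).

4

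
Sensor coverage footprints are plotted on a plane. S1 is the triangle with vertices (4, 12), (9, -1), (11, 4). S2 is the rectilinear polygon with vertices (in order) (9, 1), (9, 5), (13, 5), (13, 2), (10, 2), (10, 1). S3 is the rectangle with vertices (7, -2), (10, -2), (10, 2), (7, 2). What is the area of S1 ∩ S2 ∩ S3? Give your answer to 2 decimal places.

The intersection is the polygon with vertices (9,1), (9,2), (10,2), (10,1.5), (9.8,1).
By the shoelace formula its area is 0.95.

0.95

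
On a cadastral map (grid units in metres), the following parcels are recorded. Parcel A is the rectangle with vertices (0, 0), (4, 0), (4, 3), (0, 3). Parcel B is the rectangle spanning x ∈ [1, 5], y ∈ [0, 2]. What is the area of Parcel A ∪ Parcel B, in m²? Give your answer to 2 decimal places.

14.00

By inclusion–exclusion:
Individual areas: |Parcel A| = 12, |Parcel B| = 8.
|Parcel A∩Parcel B|: x∈[1,4], y∈[0,2] → 3·2 = 6.
|Parcel A ∪ Parcel B| = 20 − 6 = 14.00.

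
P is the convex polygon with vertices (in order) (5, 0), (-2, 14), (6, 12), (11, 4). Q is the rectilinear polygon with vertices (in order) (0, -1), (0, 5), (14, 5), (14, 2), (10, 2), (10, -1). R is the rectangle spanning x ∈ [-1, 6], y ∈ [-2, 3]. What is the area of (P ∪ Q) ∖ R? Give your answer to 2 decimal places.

|P ∪ Q| = 131.0625.
|(P ∪ Q) ∩ R| = 24.
|(P ∪ Q) ∖ R| = 131.0625 − 24 = 107.06.

107.06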